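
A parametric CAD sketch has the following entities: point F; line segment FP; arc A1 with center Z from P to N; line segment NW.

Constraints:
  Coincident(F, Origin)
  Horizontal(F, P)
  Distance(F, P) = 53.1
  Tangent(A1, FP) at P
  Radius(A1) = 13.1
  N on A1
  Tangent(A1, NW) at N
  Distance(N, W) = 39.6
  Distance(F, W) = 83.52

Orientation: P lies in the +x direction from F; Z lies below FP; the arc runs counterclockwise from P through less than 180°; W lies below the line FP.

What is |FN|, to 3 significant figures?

46.9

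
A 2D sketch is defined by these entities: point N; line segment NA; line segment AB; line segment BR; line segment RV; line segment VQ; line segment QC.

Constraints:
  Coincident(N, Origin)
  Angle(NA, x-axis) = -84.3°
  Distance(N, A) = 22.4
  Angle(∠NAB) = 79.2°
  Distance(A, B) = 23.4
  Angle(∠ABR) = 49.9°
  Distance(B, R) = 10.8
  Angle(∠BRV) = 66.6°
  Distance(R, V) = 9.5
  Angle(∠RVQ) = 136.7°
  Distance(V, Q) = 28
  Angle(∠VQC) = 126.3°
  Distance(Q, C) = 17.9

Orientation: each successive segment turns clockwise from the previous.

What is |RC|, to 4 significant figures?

46.19

N is at the origin; NA runs at -84.3° with length 22.4, so A = (2.225, -22.29). ∠NAB = 79.2° gives AB at 174.9° from the x-axis; with |AB| = 23.4, B = (-21.08, -20.21). ∠ABR = 49.9° gives BR at 44.80° from the x-axis; with |BR| = 10.8, R = (-13.42, -12.60). ∠BRV = 66.6° gives RV at -68.60° from the x-axis; with |RV| = 9.5, V = (-9.953, -21.44). ∠RVQ = 136.7° gives VQ at -111.9° from the x-axis; with |VQ| = 28.0, Q = (-20.40, -47.42). ∠VQC = 126.3° gives QC at -165.6° from the x-axis; with |QC| = 17.9, C = (-37.73, -51.88). Then |RC| = |C − R| = 46.19.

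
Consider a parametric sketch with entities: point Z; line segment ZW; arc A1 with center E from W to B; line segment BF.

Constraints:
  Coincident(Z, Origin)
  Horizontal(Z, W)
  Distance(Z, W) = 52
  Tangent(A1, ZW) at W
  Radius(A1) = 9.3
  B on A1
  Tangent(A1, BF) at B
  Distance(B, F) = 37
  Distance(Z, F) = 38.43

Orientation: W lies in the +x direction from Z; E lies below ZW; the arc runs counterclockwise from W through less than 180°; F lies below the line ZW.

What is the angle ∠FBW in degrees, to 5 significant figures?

154.71°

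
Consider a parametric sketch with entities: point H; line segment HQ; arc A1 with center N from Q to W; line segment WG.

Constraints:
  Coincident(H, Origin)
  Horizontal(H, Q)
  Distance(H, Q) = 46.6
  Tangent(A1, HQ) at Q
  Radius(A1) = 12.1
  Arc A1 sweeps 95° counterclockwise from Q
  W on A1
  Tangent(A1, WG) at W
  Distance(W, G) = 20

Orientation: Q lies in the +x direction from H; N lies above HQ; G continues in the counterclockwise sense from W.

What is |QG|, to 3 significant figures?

34.6

H is at the origin; H and Q share the same y with |HQ| = 46.6 and Q on the +x side, so Q = (46.6, 0.00). Tangency of A1 to HQ means the radius NQ is perpendicular to HQ, so N = Q + (0, 12.1) = (46.6, 12.1). On A1, Q sits at bearing -90° from N; a 95° counterclockwise sweep puts W at bearing 5°, so W = N + 12.1·(cos 5°, sin 5°) = (58.7, 13.2). Since A1 is tangent to WG there, NW ⟂ WG, so WG runs along (−sin 5°, cos 5°); with |WG| = 20.0, G = (56.9, 33.1). Then |QG| = |G − Q| = 34.6.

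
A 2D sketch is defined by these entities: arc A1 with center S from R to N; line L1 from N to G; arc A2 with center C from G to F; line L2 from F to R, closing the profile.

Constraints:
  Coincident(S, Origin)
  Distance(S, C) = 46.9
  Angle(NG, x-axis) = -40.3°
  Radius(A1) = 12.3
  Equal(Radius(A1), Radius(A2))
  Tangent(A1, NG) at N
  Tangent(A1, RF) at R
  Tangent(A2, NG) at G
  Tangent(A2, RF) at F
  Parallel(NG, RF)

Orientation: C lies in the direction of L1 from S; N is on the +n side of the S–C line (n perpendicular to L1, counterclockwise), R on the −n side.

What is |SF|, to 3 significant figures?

48.5

The slot axis is L1's direction at -40.3°, so u = (cos -40.3°, sin -40.3°) = (0.763, -0.647) and n = (−sin -40.3°, cos -40.3°) = (0.647, 0.763). S is at the origin and C lies 46.9 along u from S, so C = 46.9·u = (35.8, -30.3). Tangency of A1 to both parallel lines with radius 12.3 puts N and R at S ± 12.3·n: N = (7.96, 9.38), R = (-7.96, -9.38). Equal radii place G and F the same way about C: G = C + 12.3·n = (43.7, -21.0), F = C − 12.3·n = (27.8, -39.7). Then |SF| = |F − S| = 48.5.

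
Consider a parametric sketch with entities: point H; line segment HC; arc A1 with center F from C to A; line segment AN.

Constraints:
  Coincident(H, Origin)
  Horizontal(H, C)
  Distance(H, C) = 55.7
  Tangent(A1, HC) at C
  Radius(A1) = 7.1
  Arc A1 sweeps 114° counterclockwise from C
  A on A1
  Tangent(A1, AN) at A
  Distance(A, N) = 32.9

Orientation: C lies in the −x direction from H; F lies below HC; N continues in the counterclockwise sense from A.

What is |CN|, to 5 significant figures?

40.633

H is at the origin; H and C share the same y with |HC| = 55.7 and C on the −x side, so C = (-55.700, 0.0000). Tangency of A1 to HC means the radius FC is perpendicular to HC, so F = C + (0, -7.1) = (-55.700, -7.1000). On A1, C sits at bearing 90° from F; a 114° counterclockwise sweep puts A at bearing 204°, so A = F + 7.1·(cos 204°, sin 204°) = (-62.186, -9.9878). The tangent condition forces FA to be normal to AN, so AN runs along (−sin 204°, cos 204°); with |AN| = 32.9, N = (-48.805, -40.043). Then |CN| = |N − C| = 40.633.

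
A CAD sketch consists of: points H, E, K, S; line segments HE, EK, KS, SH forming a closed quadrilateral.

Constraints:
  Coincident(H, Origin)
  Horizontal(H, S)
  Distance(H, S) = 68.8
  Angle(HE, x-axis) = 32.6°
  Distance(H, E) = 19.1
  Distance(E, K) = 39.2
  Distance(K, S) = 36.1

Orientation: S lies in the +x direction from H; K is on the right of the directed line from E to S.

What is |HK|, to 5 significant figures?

44.823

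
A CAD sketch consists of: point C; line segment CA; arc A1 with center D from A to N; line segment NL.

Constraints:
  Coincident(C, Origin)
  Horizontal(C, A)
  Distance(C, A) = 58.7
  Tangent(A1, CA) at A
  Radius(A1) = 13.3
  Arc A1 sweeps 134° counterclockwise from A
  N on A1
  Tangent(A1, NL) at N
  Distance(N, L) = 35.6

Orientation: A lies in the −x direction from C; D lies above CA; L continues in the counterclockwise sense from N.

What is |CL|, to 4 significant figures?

88.17

C is at the origin; C and A share the same y with |CA| = 58.7 and A on the −x side, so A = (-58.70, 0.000). The tangent condition forces DA to be normal to CA, so D = A + (0, 13.3) = (-58.70, 13.30). On A1, A sits at bearing -90° from D; a 134° counterclockwise sweep puts N at bearing 44°, so N = D + 13.3·(cos 44°, sin 44°) = (-49.13, 22.54). Tangency of A1 to NL means the radius DN is perpendicular to NL, so NL runs along (−sin 44°, cos 44°); with |NL| = 35.6, L = (-73.86, 48.15). Then |CL| = |L − C| = 88.17.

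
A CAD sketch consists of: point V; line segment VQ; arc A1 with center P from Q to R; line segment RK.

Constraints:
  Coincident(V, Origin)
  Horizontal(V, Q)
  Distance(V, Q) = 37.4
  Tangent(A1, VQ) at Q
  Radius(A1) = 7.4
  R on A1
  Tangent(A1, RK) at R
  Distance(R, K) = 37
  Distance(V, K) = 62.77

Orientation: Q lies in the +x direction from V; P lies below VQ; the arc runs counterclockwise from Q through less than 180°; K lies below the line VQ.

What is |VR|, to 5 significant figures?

32.171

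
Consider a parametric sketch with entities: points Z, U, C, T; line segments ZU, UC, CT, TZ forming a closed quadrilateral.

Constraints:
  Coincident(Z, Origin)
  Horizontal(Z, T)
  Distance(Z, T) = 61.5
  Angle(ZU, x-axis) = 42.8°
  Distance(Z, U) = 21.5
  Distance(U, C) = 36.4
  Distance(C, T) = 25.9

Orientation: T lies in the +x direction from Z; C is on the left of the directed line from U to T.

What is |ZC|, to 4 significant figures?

56.25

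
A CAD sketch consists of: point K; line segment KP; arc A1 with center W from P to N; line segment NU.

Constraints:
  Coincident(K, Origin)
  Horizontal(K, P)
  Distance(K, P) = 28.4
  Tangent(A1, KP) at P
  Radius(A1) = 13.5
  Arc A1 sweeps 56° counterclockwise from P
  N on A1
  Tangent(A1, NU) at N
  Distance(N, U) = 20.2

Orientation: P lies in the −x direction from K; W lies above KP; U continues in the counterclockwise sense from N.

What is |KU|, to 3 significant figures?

23.5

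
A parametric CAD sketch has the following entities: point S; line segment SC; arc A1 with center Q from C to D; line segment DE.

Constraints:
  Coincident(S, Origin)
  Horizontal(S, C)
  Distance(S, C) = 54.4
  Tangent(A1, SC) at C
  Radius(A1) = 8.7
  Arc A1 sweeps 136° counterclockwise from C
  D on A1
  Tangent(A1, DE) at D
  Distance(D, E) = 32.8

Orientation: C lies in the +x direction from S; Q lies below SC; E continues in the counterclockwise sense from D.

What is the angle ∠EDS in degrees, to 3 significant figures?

153°

S is at the origin; S and C share the same y with |SC| = 54.4 and C on the +x side, so C = (54.4, 0.00). Tangency of A1 to SC means the radius QC is perpendicular to SC, so Q = C + (0, -8.7) = (54.4, -8.70). On A1, C sits at bearing 90° from Q; a 136° counterclockwise sweep puts D at bearing 226°, so D = Q + 8.7·(cos 226°, sin 226°) = (48.4, -15.0). Tangency of A1 to DE means the radius QD is perpendicular to DE, so DE runs along (−sin 226°, cos 226°); with |DE| = 32.8, E = (72.0, -37.7). Then cos ∠EDS = DE·DS / (|DE||DS|), giving 153°.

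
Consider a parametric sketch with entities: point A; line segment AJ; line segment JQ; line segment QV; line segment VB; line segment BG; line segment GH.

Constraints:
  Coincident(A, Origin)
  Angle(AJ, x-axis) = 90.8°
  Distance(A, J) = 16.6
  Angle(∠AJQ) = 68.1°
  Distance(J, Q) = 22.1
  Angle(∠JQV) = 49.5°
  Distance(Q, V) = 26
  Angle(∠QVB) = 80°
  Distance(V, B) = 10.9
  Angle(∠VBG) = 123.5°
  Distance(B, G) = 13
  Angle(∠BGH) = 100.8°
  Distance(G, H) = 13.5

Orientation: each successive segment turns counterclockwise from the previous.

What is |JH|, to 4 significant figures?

15.51

A is at the origin; AJ runs at 90.8° with length 16.6, so J = (-0.2318, 16.60). ∠AJQ = 68.1° gives JQ at -157.3° from the x-axis; with |JQ| = 22.1, Q = (-20.62, 8.070). ∠JQV = 49.5° gives QV at -26.80° from the x-axis; with |QV| = 26.0, V = (2.587, -3.653). ∠QVB = 80.0° gives VB at 73.20° from the x-axis; with |VB| = 10.9, B = (5.738, 6.782). ∠VBG = 123.5° gives BG at 129.7° from the x-axis; with |BG| = 13.0, G = (-2.566, 16.78). ∠BGH = 100.8° gives GH at -151.1° from the x-axis; with |GH| = 13.5, H = (-14.38, 10.26). Then |JH| = |H − J| = 15.51.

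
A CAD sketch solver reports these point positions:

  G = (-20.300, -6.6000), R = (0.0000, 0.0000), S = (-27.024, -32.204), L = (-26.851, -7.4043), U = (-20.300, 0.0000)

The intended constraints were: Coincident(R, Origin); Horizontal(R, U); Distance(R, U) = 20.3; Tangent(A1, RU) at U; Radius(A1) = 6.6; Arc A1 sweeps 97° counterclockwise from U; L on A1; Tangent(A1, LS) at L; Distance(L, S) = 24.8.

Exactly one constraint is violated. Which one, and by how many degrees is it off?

Tangent(A1, LS) at L — off by 7.40°.

R = (0.00, 0.00) ✓; R.y = 0.00, U.y = 0.00 ✓; |RU| = 20.30 ✓; ∠(GU, UR) = 90.00° ✓; |GU| = 6.600 ✓; bearing(G→L) − bearing(G→U) = 97.00° ✓; |GL| = 6.600 ✓; ∠(GL, LS) = 97.40° ✗; |LS| = 24.80 ✓.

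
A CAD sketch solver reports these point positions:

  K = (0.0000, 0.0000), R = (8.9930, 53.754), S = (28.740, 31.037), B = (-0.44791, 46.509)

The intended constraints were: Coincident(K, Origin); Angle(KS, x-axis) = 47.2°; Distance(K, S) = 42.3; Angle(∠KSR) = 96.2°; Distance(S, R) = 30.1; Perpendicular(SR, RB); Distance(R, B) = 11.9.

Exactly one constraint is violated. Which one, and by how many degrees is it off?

Perpendicular(SR, RB) — off by 3.50°.

K = (0.00, 0.00) ✓; KS at 47.20° ✓; |KS| = 42.30 ✓; ∠KSR = 96.20° ✓; |SR| = 30.10 ✓; ∠(SR, RB) = 86.50° ✗; |RB| = 11.90 ✓.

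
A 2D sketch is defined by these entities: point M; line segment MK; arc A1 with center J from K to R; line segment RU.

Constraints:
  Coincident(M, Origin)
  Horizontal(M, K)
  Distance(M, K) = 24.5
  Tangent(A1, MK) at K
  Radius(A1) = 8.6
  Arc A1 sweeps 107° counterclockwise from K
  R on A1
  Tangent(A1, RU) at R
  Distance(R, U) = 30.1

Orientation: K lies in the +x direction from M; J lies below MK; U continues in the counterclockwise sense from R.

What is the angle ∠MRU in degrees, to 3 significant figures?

141°

M is at the origin; MK is horizontal with |MK| = 24.5 and K on the +x side, so K = (24.5, 0.00). A1 meets MK tangentially, so JK is at right angles to MK, so J = K + (0, -8.6) = (24.5, -8.60). On A1, K sits at bearing 90° from J; a 107° counterclockwise sweep puts R at bearing 197°, so R = J + 8.6·(cos 197°, sin 197°) = (16.3, -11.1). Since A1 is tangent to RU there, JR ⟂ RU, so RU runs along (−sin 197°, cos 197°); with |RU| = 30.1, U = (25.1, -39.9). Then cos ∠MRU = RM·RU / (|RM||RU|), giving 141°.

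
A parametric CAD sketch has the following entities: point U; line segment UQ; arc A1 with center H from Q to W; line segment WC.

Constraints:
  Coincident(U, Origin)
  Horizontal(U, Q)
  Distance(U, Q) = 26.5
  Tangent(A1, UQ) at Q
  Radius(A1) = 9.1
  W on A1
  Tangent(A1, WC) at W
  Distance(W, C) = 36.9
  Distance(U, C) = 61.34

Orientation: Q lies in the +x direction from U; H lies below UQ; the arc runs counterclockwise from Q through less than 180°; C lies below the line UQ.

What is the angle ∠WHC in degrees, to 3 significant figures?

76.1°

U is at the origin; UQ is horizontal with |UQ| = 26.5 and Q on the +x side, so Q = (26.5, 0.00). Since A1 is tangent to UQ there, HQ ⟂ UQ, so H = Q + (0, -9.1) = (26.5, -9.10). Since HW ⟂ WC (tangency), |HC| = √(9.1² + 36.9²) = 38.0 regardless of where W sits on A1. So C lies on both circle(U, 61.34) and circle(H, 38.0); the below-UQ intersection is C = (43.8, -42.9). W is the foot of the tangent from C: W = (19.6, -15.1).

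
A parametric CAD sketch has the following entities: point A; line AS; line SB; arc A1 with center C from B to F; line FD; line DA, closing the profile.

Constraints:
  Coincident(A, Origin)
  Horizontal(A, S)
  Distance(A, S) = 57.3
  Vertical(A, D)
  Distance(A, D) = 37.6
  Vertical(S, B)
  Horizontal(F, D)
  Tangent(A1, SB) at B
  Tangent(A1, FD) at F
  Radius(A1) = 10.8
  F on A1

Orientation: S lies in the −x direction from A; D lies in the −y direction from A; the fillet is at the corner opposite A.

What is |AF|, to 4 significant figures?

59.80

A is at the origin; A and S share the same y with |AS| = 57.3 and S on the −x side, so S = (-57.30, 0.000). AD is vertical with |AD| = 37.6 and D on the −y side, so D = (0.000, -37.60). The virtual corner opposite A is at (-57.30, -37.60). Since A1 is tangent to SB there, CB ⟂ SB and tangency of A1 to FD means the radius CF is perpendicular to FD, with radius 10.8, so the center C sits 10.8 in from both sides at C = (-46.50, -26.80). That places the tangent points at B = (-57.30, -26.80) on SB and F = (-46.50, -37.60) on FD. Then |AF| = |F − A| = 59.80.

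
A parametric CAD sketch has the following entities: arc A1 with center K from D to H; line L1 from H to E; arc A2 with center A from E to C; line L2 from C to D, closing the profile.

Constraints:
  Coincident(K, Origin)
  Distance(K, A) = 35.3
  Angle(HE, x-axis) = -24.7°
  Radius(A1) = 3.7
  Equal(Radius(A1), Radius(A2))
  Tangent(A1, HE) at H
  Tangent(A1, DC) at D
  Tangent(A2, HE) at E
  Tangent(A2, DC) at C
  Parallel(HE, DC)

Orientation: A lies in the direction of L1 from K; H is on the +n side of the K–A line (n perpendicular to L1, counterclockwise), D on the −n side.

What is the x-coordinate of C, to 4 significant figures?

30.52

The slot axis is L1's direction at -24.7°, so u = (cos -24.7°, sin -24.7°) = (0.9085, -0.4179) and n = (−sin -24.7°, cos -24.7°) = (0.4179, 0.9085). K is at the origin and A lies 35.3 along u from K, so A = 35.3·u = (32.07, -14.75). Tangency of A1 to both parallel lines with radius 3.7 puts H and D at K ± 3.7·n: H = (1.546, 3.361), D = (-1.546, -3.361). Equal radii place E and C the same way about A: E = A + 3.7·n = (33.62, -11.39), C = A − 3.7·n = (30.52, -18.11). So C.x = 30.52.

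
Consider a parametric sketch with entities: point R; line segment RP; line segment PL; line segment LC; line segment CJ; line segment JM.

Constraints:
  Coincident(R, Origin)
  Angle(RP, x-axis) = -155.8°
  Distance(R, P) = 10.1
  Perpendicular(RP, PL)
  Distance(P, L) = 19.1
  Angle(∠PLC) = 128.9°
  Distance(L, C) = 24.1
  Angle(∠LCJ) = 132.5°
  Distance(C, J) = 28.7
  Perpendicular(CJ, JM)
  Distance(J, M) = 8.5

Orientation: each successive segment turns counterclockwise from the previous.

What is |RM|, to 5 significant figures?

41.747

R is at the origin; RP runs at -155.8° with length 10.1, so P = (-9.2124, -4.1402). RP ⟂ PL, so PL runs at -65.800°; with |PL| = 19.1, L = (-1.3829, -21.562). ∠PLC = 128.9° gives LC at -14.700° from the x-axis; with |LC| = 24.1, C = (21.928, -27.677). ∠LCJ = 132.5° gives CJ at 32.800° from the x-axis; with |CJ| = 28.7, J = (46.053, -12.130). CJ ⟂ JM, so JM runs at 122.80°; with |JM| = 8.5, M = (41.448, -4.9854). Then |RM| = |M − R| = 41.747.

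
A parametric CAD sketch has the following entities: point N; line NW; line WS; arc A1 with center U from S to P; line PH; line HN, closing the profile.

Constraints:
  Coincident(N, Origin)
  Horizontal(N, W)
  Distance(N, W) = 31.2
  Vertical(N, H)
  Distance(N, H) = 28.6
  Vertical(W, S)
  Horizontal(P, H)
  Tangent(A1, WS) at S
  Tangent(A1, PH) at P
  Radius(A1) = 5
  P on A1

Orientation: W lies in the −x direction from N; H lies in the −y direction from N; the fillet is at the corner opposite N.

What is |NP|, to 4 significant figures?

38.79

N is at the origin; N and W share the same y with |NW| = 31.2 and W on the −x side, so W = (-31.20, 0.000). NH is vertical with |NH| = 28.6 and H on the −y side, so H = (0.000, -28.60). The virtual corner opposite N is at (-31.20, -28.60). Since A1 is tangent to WS there, US ⟂ WS and A1 meets PH tangentially, so UP is at right angles to PH, with radius 5.0, so the center U sits 5.0 in from both sides at U = (-26.20, -23.60). That places the tangent points at S = (-31.20, -23.60) on WS and P = (-26.20, -28.60) on PH. Then |NP| = |P − N| = 38.79.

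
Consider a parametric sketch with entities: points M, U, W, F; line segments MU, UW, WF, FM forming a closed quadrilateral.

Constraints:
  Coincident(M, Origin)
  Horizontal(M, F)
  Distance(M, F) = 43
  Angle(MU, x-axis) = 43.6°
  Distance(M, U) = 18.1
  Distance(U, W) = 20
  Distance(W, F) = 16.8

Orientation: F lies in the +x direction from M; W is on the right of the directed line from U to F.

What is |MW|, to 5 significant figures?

26.499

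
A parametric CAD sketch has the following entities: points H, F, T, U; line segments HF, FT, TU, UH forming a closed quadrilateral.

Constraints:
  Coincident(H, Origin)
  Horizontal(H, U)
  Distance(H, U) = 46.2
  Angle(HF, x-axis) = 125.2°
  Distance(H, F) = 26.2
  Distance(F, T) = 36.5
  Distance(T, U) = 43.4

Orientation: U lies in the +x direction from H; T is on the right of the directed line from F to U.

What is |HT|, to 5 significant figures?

10.503

H is at the origin; HU is horizontal with |HU| = 46.2 and U in +x, so U = (46.2, 0). HF runs at 125.2° with |HF| = 26.2, so F = (-15.103, 21.409). T is determined by |FT| = 36.5 and |TU| = 43.4 together: it lies at the intersection of circle(F, 36.5) and circle(U, 43.4). With |FU| = 64.933, the foot of the radical line on FU is 28.222 from F and the perpendicular offset is √(36.5² − 28.222²) = 23.147. Taking the right-of-FU solution: T = (3.9091, -9.7486).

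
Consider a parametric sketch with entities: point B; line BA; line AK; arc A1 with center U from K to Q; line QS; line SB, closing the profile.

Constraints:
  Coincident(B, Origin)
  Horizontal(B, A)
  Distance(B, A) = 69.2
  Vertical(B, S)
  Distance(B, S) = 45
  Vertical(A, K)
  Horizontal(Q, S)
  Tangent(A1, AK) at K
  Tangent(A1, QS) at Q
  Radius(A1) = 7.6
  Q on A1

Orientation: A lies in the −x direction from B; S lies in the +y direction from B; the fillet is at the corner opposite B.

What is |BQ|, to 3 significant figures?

76.3

The virtual corner opposite B is at (-69.2, 45.0). Since A1 is tangent to AK there, UK ⟂ AK and since A1 is tangent to QS there, UQ ⟂ QS, with radius 7.6, so the center U sits 7.6 in from both sides at U = (-61.6, 37.4). That places the tangent points at K = (-69.2, 37.4) on AK and Q = (-61.6, 45.0) on QS. Then |BQ| = |Q − B| = 76.3.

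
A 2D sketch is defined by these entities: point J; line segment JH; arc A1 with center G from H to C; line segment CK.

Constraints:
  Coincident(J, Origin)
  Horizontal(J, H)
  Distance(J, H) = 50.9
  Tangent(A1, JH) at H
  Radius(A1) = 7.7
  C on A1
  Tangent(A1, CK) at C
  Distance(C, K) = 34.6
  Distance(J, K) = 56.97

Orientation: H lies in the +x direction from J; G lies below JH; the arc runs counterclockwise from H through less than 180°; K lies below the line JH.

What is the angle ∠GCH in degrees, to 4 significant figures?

48.25°

Checks: J = (0.00, 0.00) ✓; |GC| = 7.700 ✓; ∠(GC, CK) = 90.00° ✓; |CK| = 34.60 ✓; |JK| = 56.97 ✓.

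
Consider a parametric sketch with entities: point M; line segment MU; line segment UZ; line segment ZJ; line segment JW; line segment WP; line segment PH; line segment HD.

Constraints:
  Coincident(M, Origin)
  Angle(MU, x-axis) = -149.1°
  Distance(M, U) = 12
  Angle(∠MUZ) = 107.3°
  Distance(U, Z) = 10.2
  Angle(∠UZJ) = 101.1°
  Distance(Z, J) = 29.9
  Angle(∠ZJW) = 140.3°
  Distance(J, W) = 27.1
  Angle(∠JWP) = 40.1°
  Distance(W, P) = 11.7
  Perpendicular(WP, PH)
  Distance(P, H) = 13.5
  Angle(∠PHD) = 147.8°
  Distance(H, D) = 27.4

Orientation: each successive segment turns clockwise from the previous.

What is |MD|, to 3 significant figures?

56.9

M is at the origin; MU runs at -149.1° with length 12.0, so U = (-10.3, -6.16). ∠MUZ = 107.3° gives UZ at 138° from the x-axis; with |UZ| = 10.2, Z = (-17.9, 0.636). ∠UZJ = 101.1° gives ZJ at 59.3° from the x-axis; with |ZJ| = 29.9, J = (-2.64, 26.3). ∠ZJW = 140.3° gives JW at 19.6° from the x-axis; with |JW| = 27.1, W = (22.9, 35.4). ∠JWP = 40.1° gives WP at -120° from the x-axis; with |WP| = 11.7, P = (17.0, 25.3). The perpendicularity gives PH at right angles to WP, so PH runs at 150°; with |PH| = 13.5, H = (5.34, 32.1). ∠PHD = 147.8° gives HD at 118° from the x-axis; with |HD| = 27.4, D = (-7.32, 56.4). Then |MD| = |D − M| = 56.9.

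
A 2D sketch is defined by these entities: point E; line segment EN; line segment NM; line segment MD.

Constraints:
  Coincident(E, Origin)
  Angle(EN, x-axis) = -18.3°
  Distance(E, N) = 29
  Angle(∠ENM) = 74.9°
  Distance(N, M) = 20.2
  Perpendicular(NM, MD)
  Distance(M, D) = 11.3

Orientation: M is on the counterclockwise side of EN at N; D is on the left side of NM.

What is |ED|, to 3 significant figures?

20.9

∠ENM = 74.9°, so NM runs at -18.3° + (180° − 74.9°) = 86.8° from the x-axis; with |NM| = 20.2, M = N + 20.2·(cos 86.8°, sin 86.8°) = (28.7, 11.1). NM is perpendicular to MD; with |MD| = 11.3 on the left of NM, D = M + 11.3·(-0.998, 0.0558) = (17.4, 11.7). Then |ED| = |D − E| = 20.9.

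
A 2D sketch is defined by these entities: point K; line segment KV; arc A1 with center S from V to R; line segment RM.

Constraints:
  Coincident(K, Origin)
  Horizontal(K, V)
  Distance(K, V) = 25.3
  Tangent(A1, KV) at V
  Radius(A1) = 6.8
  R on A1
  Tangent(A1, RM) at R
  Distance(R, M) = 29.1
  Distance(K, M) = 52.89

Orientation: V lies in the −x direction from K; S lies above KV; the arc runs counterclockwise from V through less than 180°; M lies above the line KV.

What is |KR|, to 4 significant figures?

24.03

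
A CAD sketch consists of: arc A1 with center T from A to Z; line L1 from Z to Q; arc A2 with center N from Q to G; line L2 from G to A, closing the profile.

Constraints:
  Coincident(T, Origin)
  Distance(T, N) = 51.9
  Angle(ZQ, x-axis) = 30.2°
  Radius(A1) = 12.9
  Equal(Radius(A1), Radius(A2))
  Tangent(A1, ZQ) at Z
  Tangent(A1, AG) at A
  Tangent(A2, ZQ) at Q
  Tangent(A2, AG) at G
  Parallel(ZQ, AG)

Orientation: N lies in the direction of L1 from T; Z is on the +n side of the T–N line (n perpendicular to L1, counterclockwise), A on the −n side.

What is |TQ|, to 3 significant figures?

53.5

The slot axis is L1's direction at 30.2°, so u = (cos 30.2°, sin 30.2°) = (0.864, 0.503) and n = (−sin 30.2°, cos 30.2°) = (-0.503, 0.864). T is at the origin and N lies 51.9 along u from T, so N = 51.9·u = (44.9, 26.1). Tangency of A1 to both parallel lines with radius 12.9 puts Z and A at T ± 12.9·n: Z = (-6.49, 11.1), A = (6.49, -11.1). Equal radii place Q and G the same way about N: Q = N + 12.9·n = (38.4, 37.3), G = N − 12.9·n = (51.3, 15.0). Then |TQ| = |Q − T| = 53.5.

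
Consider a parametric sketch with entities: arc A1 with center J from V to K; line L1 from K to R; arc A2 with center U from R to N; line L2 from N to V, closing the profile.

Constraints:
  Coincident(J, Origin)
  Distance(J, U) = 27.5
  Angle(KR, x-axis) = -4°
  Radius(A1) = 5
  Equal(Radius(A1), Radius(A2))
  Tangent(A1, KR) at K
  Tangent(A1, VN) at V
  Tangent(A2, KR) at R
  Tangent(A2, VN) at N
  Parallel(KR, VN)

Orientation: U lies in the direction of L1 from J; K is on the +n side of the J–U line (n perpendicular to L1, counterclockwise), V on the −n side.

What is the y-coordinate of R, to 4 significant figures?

3.070

Tangency of A1 to both parallel lines with radius 5.0 puts K and V at J ± 5.0·n: K = (0.3488, 4.988), V = (-0.3488, -4.988). Equal radii place R and N the same way about U: R = U + 5.0·n = (27.78, 3.070), N = U − 5.0·n = (27.08, -6.906). So R.y = 3.070.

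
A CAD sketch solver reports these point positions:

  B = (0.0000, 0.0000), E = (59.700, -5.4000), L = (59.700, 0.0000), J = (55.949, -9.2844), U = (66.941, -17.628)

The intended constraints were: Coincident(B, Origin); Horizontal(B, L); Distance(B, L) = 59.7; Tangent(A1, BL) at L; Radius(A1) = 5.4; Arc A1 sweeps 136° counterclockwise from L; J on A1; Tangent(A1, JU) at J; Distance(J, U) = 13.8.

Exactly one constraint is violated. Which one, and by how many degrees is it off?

Tangent(A1, JU) at J — off by 6.80°.

B = (0.00, 0.00) ✓; B.y = 0.00, L.y = 0.00 ✓; |BL| = 59.70 ✓; ∠(EL, LB) = 90.00° ✓; |EL| = 5.400 ✓; bearing(E→J) − bearing(E→L) = 136.0° ✓; |EJ| = 5.400 ✓; ∠(EJ, JU) = 83.20° ✗; |JU| = 13.80 ✓.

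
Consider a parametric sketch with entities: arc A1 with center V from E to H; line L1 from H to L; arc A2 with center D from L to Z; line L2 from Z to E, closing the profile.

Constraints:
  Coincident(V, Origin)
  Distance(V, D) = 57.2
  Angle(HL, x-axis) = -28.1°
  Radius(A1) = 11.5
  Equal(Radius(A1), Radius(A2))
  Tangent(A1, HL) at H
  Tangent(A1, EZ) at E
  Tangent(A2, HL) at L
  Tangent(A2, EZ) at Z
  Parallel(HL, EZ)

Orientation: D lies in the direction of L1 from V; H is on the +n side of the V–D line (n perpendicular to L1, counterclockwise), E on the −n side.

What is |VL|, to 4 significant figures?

58.34

The slot axis is L1's direction at -28.1°, so u = (cos -28.1°, sin -28.1°) = (0.8821, -0.4710) and n = (−sin -28.1°, cos -28.1°) = (0.4710, 0.8821). V is at the origin and D lies 57.2 along u from V, so D = 57.2·u = (50.46, -26.94). Tangency of A1 to both parallel lines with radius 11.5 puts H and E at V ± 11.5·n: H = (5.417, 10.14), E = (-5.417, -10.14). Equal radii place L and Z the same way about D: L = D + 11.5·n = (55.87, -16.80), Z = D − 11.5·n = (45.04, -37.09). Then |VL| = |L − V| = 58.34.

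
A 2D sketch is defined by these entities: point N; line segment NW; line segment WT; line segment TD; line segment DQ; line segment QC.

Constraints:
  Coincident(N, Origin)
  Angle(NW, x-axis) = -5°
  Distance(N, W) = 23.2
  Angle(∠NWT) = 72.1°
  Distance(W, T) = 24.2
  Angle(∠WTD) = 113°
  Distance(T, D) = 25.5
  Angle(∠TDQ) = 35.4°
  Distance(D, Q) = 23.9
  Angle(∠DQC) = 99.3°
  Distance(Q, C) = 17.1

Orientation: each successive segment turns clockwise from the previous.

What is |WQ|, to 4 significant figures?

17.62

N is at the origin; NW runs at -5.0° with length 23.2, so W = (23.11, -2.022). ∠NWT = 72.1° gives WT at -112.9° from the x-axis; with |WT| = 24.2, T = (13.69, -24.31). ∠WTD = 113.0° gives TD at -179.9° from the x-axis; with |TD| = 25.5, D = (-11.81, -24.36). ∠TDQ = 35.4° gives DQ at 35.50° from the x-axis; with |DQ| = 23.9, Q = (7.652, -10.48). Then |WQ| = |Q − W| = 17.62.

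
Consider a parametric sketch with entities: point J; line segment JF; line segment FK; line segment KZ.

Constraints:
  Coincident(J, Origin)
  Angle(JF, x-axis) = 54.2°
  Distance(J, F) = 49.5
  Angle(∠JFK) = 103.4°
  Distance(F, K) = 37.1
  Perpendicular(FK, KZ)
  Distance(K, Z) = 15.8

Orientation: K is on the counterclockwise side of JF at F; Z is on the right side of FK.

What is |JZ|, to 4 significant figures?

80.31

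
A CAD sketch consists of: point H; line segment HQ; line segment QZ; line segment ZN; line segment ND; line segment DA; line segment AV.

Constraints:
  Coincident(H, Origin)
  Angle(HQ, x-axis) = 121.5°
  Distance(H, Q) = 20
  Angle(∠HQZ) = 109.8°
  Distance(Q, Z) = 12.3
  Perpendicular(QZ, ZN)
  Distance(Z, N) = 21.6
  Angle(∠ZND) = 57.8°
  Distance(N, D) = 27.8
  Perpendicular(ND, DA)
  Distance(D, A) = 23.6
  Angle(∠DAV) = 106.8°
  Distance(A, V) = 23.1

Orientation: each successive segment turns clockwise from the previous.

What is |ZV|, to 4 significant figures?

13.34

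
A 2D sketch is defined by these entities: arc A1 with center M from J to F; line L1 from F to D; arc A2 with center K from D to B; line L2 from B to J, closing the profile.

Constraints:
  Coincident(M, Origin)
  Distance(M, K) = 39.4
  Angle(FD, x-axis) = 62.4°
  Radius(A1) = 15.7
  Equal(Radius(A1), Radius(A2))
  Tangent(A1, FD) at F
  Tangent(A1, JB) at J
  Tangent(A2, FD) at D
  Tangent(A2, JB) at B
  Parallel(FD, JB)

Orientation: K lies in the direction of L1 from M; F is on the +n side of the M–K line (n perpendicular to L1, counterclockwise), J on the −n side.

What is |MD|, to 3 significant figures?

42.4

Tangency of A1 to both parallel lines with radius 15.7 puts F and J at M ± 15.7·n: F = (-13.9, 7.27), J = (13.9, -7.27). Equal radii place D and B the same way about K: D = K + 15.7·n = (4.34, 42.2), B = K − 15.7·n = (32.2, 27.6). Then |MD| = |D − M| = 42.4.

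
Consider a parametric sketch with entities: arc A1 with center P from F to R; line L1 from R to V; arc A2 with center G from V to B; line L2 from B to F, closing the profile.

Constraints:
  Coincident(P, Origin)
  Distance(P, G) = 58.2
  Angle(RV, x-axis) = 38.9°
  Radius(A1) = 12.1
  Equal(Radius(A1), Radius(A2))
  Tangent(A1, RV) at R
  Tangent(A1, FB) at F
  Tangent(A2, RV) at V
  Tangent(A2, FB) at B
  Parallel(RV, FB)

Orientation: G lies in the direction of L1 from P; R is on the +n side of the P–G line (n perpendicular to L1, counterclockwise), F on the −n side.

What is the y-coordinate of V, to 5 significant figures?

45.964

The slot axis is L1's direction at 38.9°, so u = (cos 38.9°, sin 38.9°) = (0.77824, 0.62796) and n = (−sin 38.9°, cos 38.9°) = (-0.62796, 0.77824). P is at the origin and G lies 58.2 along u from P, so G = 58.2·u = (45.294, 36.547). Tangency of A1 to both parallel lines with radius 12.1 puts R and F at P ± 12.1·n: R = (-7.5984, 9.4167), F = (7.5984, -9.4167). Equal radii place V and B the same way about G: V = G + 12.1·n = (37.695, 45.964), B = G − 12.1·n = (52.892, 27.131). So V.y = 45.964.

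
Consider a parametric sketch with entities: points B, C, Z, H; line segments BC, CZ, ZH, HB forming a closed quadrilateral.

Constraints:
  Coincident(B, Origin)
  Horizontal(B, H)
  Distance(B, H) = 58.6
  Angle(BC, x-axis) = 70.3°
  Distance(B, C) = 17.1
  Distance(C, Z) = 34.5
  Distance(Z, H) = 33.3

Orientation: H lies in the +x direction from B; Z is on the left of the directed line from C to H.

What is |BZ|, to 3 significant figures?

46.9

B is at the origin; BH is horizontal with |BH| = 58.6 and H in +x, so H = (58.6, 0). BC runs at 70.3° with |BC| = 17.1, so C = (5.76, 16.1). Z is determined by |CZ| = 34.5 and |ZH| = 33.3 together: it lies at the intersection of circle(C, 34.5) and circle(H, 33.3). With |CH| = 55.2, the foot of the radical line on CH is 28.4 from C and the perpendicular offset is √(34.5² − 28.4²) = 19.7. Taking the left-of-CH solution: Z = (38.6, 26.6).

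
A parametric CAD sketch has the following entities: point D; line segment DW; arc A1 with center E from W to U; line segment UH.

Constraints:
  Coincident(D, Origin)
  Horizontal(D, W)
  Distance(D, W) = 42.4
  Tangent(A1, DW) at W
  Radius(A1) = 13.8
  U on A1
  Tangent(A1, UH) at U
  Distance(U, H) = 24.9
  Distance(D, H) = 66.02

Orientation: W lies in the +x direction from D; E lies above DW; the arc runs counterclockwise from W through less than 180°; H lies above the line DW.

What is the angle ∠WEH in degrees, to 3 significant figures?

160°

Checks: D.y = 0.00, W.y = 0.00 ✓; |EU| = 13.80 ✓; ∠(EU, UH) = 90.00° ✓; |UH| = 24.90 ✓; |DH| = 66.02 ✓.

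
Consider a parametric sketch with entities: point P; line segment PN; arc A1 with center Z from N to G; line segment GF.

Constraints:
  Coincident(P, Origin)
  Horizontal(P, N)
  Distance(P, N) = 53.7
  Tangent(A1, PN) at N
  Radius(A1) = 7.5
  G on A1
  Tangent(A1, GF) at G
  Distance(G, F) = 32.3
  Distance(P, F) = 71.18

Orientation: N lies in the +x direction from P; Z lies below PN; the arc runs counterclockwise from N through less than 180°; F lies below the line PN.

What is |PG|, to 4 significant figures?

47.85

Checks: |ZG| = 7.500 ✓; ∠(ZG, GF) = 90.00° ✓; |GF| = 32.30 ✓; |PF| = 71.18 ✓.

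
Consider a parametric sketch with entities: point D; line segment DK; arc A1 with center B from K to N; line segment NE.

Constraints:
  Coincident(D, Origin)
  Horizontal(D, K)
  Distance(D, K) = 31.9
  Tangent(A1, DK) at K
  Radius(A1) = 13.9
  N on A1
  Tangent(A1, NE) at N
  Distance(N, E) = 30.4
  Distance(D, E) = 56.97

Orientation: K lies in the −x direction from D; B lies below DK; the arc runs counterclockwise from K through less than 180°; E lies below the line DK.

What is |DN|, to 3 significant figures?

48.7

D is at the origin; D and K share the same y with |DK| = 31.9 and K on the −x side, so K = (-31.9, 0.00). A1 meets DK tangentially, so BK is at right angles to DK, so B = K + (0, -13.9) = (-31.9, -13.9). Since BN ⟂ NE (tangency), |BE| = √(13.9² + 30.4²) = 33.4 regardless of where N sits on A1. So E lies on both circle(D, 56.97) and circle(B, 33.4); the below-DK intersection is E = (-31.7, -47.3). N is the foot of the tangent from E: N = (-44.5, -19.8).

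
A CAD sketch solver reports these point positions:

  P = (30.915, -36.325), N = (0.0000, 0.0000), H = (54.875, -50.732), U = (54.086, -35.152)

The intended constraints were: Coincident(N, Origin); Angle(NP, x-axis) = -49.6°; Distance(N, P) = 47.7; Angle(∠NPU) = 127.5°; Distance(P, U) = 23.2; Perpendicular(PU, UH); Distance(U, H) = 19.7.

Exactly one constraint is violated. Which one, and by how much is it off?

Distance(U, H) = 19.7 — off by 4.10.

N = (0.00, 0.00) ✓; NP at -49.60° ✓; |NP| = 47.70 ✓; ∠NPU = 127.5° ✓; |PU| = 23.20 ✓; ∠(PU, UH) = 90.00° ✓; |UH| = 15.60 ✗.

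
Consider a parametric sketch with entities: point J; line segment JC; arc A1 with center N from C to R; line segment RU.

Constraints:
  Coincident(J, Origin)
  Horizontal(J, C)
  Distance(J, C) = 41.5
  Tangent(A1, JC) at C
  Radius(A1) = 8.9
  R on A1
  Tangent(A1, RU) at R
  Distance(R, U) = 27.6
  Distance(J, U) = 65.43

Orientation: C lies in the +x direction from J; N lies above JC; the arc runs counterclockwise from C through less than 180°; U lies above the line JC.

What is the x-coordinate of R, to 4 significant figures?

50.21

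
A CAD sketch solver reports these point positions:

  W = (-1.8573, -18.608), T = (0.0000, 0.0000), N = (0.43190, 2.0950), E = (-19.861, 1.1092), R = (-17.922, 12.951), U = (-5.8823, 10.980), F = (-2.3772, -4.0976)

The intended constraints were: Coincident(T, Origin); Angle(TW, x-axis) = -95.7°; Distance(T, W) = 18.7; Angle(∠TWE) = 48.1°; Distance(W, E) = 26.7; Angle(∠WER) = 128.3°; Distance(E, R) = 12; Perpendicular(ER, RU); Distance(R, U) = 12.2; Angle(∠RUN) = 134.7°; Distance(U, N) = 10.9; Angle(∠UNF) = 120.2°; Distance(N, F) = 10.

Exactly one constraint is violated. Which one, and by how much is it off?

Distance(N, F) = 10 — off by 3.20.

T = (0.00, 0.00) ✓; TW at -95.70° ✓; |TW| = 18.70 ✓; ∠TWE = 48.10° ✓; |WE| = 26.70 ✓; ∠WER = 128.3° ✓; |ER| = 12.00 ✓; ∠(ER, RU) = 90.00° ✓; |RU| = 12.20 ✓; ∠RUN = 134.7° ✓; |UN| = 10.90 ✓; ∠UNF = 120.2° ✓; |NF| = 6.800 ✗.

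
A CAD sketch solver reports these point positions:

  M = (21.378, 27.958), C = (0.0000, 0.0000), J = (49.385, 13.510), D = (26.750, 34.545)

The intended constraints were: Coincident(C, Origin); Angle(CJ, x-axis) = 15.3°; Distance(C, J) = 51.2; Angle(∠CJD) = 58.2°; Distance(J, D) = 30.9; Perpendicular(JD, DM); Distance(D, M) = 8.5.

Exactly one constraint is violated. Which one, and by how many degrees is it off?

Perpendicular(JD, DM) — off by 3.70°.

C = (0.00, 0.00) ✓; CJ at 15.30° ✓; |CJ| = 51.20 ✓; ∠CJD = 58.20° ✓; |JD| = 30.90 ✓; ∠(JD, DM) = 93.70° ✗; |DM| = 8.500 ✓.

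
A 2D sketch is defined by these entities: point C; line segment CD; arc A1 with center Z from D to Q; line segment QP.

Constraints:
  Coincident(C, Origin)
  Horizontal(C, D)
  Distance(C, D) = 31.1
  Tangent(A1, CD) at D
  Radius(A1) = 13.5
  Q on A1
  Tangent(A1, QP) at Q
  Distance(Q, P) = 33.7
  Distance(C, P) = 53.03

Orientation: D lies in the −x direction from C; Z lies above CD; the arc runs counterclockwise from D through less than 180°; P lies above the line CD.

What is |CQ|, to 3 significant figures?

23.2

C is at the origin; CD is horizontal with |CD| = 31.1 and D on the −x side, so D = (-31.1, 0.00). Tangency of A1 to CD means the radius ZD is perpendicular to CD, so Z = D + (0, 13.5) = (-31.1, 13.5). Since ZQ ⟂ QP (tangency), |ZP| = √(13.5² + 33.7²) = 36.3 regardless of where Q sits on A1. So P lies on both circle(C, 53.03) and circle(Z, 36.3); the above-CD intersection is P = (-21.5, 48.5). Q is the foot of the tangent from P: Q = (-17.7, 15.0).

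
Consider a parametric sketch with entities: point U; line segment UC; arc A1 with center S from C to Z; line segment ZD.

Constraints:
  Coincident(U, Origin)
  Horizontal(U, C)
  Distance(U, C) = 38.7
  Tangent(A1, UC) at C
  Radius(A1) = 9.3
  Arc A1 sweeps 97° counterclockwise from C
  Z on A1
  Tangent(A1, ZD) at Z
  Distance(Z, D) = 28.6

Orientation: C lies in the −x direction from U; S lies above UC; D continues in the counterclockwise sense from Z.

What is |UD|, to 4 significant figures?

50.92

On A1, C sits at bearing -90° from S; a 97° counterclockwise sweep puts Z at bearing 7°, so Z = S + 9.3·(cos 7°, sin 7°) = (-29.47, 10.43). Since A1 is tangent to ZD there, SZ ⟂ ZD, so ZD runs along (−sin 7°, cos 7°); with |ZD| = 28.6, D = (-32.95, 38.82). Then |UD| = |D − U| = 50.92.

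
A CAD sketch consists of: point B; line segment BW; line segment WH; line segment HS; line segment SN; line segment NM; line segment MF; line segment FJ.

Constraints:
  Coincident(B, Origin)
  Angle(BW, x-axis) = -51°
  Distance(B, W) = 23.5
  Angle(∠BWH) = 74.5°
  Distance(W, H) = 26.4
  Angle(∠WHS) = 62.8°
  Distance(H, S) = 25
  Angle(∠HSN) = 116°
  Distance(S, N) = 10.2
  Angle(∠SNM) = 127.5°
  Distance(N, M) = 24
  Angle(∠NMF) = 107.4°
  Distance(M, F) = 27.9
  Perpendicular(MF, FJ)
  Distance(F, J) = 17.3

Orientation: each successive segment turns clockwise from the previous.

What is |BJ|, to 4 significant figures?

35.42

B is at the origin; BW runs at -51.0° with length 23.5, so W = (14.79, -18.26). ∠BWH = 74.5° gives WH at -156.5° from the x-axis; with |WH| = 26.4, H = (-9.421, -28.79). ∠WHS = 62.8° gives HS at 86.30° from the x-axis; with |HS| = 25.0, S = (-7.808, -3.842). ∠HSN = 116.0° gives SN at 22.30° from the x-axis; with |SN| = 10.2, N = (1.629, 0.02844). ∠SNM = 127.5° gives NM at -30.20° from the x-axis; with |NM| = 24.0, M = (22.37, -12.04). ∠NMF = 107.4° gives MF at -102.8° from the x-axis; with |MF| = 27.9, F = (16.19, -39.25). The perpendicularity gives FJ at right angles to MF, so FJ runs at 167.2°; with |FJ| = 17.3, J = (-0.6796, -35.42). Then |BJ| = |J − B| = 35.42.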